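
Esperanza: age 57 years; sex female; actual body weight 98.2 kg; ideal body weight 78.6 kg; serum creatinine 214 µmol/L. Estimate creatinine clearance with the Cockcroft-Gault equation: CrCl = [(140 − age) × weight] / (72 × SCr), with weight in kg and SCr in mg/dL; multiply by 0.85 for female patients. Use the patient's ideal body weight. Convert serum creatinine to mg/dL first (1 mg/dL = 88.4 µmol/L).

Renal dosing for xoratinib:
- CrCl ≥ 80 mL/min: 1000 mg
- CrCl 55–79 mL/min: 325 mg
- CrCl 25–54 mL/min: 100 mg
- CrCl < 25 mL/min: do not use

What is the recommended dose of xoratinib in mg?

SCr = 214 / 88.4 = 2.421 mg/dL
CrCl = (140 − 57) × 78.6 / (72 × 2.421) × 0.85 = 6523.8 / 174.31 × 0.85 ≈ 31.8 mL/min
CrCl ≈ 32 mL/min → bracket 25–54 mL/min.
Dose for this bracket: 100 mg.

100 mg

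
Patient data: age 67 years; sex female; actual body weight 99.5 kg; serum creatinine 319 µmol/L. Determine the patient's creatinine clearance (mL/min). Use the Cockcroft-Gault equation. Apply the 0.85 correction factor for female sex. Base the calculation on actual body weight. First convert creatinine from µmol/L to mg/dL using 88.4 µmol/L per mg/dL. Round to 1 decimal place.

SCr = 319 / 88.4 = 3.609 mg/dL
CrCl = (140 − 67) × 99.5 / (72 × 3.609) × 0.85 = 7263.5 / 259.85 × 0.85 ≈ 23.8 mL/min

23.8 mL/min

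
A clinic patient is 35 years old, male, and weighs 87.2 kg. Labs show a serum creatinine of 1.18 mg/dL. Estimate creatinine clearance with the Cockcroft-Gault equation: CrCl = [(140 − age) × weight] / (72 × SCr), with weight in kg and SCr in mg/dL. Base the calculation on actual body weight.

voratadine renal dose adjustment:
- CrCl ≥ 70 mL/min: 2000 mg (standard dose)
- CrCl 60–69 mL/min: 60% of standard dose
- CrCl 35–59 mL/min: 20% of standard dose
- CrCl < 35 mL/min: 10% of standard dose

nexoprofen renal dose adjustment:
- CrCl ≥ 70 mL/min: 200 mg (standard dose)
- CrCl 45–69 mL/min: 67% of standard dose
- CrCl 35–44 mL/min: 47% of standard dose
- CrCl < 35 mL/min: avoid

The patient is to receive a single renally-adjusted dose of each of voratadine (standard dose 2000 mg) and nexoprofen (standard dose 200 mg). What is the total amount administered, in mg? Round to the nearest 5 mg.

CrCl = (140 − 35) × 87.2 / (72 × 1.18) = 9156.0 / 84.96 ≈ 107.8 mL/min
CrCl ≈ 108 mL/min.
voratadine: ≥ 70 mL/min → 100% of 2000 mg = 2000 mg.
nexoprofen: ≥ 70 mL/min → 100% of 200 mg = 200 mg.
Total = 2000 + 200 = 2200 mg.

2200 mg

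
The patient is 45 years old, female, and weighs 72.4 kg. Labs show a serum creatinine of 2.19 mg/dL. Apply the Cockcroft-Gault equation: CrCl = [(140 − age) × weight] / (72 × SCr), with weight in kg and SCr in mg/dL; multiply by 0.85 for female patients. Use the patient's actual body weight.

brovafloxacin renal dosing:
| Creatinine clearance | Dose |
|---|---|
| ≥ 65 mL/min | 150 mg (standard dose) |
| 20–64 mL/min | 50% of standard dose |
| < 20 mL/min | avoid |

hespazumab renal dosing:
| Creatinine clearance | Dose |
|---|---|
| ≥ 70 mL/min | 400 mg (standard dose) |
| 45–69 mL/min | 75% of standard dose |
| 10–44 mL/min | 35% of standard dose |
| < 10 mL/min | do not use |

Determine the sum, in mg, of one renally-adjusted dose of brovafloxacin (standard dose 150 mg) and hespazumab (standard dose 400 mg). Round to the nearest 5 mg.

215 mg

CrCl = (140 − 45) × 72.4 / (72 × 2.19) × 0.85 = 6878.0 / 157.68 × 0.85 ≈ 37.1 mL/min
CrCl ≈ 37 mL/min.
brovafloxacin: 20–64 mL/min → 50% of 150 mg = 75 mg.
hespazumab: 10–44 mL/min → 35% of 400 mg = 140 mg.
Total = 75 + 140 = 215 mg.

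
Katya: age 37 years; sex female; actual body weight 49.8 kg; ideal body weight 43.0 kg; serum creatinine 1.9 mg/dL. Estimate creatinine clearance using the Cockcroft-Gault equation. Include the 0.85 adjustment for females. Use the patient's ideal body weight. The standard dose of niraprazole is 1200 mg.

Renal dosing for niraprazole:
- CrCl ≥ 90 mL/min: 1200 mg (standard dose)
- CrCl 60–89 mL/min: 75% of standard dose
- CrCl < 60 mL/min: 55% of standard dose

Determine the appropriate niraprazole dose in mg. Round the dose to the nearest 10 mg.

660 mg

CrCl = (140 − 37) × 43 / (72 × 1.9) × 0.85 = 4429.0 / 136.80 × 0.85 ≈ 27.5 mL/min
CrCl ≈ 28 mL/min → bracket < 60 mL/min.
55% of 1200 mg = 660 mg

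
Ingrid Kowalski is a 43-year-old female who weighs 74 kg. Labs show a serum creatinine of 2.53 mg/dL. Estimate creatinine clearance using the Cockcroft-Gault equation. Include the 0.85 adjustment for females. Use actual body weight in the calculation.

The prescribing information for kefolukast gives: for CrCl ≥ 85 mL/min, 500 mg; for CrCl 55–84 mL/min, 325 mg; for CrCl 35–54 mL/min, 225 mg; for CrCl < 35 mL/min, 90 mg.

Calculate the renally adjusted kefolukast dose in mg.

CrCl = (140 − 43) × 74 / (72 × 2.53) × 0.85 = 7178.0 / 182.16 × 0.85 ≈ 33.5 mL/min
CrCl ≈ 33 mL/min → bracket < 35 mL/min.
Dose for this bracket: 90 mg.

90 mg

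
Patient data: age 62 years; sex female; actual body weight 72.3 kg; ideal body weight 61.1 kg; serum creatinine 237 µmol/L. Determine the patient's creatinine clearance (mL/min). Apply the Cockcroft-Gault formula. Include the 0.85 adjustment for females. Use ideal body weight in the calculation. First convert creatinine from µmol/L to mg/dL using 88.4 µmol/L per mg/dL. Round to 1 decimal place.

SCr = 237 / 88.4 = 2.681 mg/dL
CrCl = (140 − 62) × 61.1 / (72 × 2.681) × 0.85 = 4765.8 / 193.03 × 0.85 ≈ 21.0 mL/min

21.0 mL/min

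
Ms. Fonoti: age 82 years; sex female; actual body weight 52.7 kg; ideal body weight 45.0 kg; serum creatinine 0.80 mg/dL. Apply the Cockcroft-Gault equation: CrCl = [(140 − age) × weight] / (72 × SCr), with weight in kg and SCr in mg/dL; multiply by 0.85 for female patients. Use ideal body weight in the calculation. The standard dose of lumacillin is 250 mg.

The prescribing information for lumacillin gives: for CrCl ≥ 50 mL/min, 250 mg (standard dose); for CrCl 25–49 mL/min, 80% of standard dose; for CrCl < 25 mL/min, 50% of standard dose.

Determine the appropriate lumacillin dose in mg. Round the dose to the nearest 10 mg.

CrCl = (140 − 82) × 45 / (72 × 0.8) × 0.85 = 2610.0 / 57.60 × 0.85 ≈ 38.5 mL/min
CrCl ≈ 39 mL/min → bracket 25–49 mL/min.
80% of 250 mg = 200 mg

200 mg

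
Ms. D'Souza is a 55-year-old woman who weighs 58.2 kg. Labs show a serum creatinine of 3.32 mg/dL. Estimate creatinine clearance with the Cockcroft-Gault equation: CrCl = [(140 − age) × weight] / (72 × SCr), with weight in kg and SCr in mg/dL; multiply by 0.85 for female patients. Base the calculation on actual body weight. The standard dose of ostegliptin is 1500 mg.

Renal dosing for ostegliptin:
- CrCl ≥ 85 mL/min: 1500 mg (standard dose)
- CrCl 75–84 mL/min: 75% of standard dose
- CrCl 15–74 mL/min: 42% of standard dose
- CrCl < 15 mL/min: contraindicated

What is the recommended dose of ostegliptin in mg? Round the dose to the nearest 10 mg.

CrCl = (140 − 55) × 58.2 / (72 × 3.32) × 0.85 = 4947.0 / 239.04 × 0.85 ≈ 17.6 mL/min
CrCl ≈ 18 mL/min → bracket 15–74 mL/min.
42% of 1500 mg = 630 mg

630 mg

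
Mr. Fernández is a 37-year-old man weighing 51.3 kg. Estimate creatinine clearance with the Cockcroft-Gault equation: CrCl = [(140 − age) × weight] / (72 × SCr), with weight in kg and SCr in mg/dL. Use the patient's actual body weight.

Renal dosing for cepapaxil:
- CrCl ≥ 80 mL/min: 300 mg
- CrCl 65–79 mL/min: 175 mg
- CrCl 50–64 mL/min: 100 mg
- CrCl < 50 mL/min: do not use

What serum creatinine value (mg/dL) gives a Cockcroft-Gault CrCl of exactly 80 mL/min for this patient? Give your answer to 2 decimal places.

Standard dose requires CrCl ≥ 80 mL/min.
Set (140 − 37) × 51.3 / (72 × SCr) = 80
SCr = (140 − 37) × 51.3 / (72 × 80) = 0.917 mg/dL

0.92 mg/dL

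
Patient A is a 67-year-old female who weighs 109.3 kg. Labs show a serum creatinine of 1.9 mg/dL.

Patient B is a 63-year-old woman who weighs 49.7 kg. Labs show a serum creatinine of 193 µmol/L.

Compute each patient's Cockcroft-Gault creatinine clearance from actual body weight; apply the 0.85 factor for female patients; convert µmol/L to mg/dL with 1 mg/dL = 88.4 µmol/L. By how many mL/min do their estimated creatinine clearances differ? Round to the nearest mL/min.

29 mL/min

Patient A: CrCl = (140 − 67) × 109.3 / (72 × 1.9) × 0.85 = 7978.9 / 136.80 × 0.85 ≈ 49.6 mL/min
Patient B: SCr = 193 / 88.4 = 2.183 mg/dL
Patient B: CrCl = (140 − 63) × 49.7 / (72 × 2.183) × 0.85 = 3826.9 / 157.18 × 0.85 ≈ 20.7 mL/min
|49.6 − 20.7| = 28.9 mL/min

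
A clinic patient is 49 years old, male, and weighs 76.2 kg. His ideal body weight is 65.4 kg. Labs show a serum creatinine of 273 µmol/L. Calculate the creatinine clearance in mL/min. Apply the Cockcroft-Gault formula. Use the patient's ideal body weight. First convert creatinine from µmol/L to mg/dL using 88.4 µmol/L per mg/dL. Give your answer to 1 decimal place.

26.8 mL/min

SCr = 273 / 88.4 = 3.088 mg/dL
CrCl = (140 − 49) × 65.4 / (72 × 3.088) = 5951.4 / 222.34 ≈ 26.8 mL/min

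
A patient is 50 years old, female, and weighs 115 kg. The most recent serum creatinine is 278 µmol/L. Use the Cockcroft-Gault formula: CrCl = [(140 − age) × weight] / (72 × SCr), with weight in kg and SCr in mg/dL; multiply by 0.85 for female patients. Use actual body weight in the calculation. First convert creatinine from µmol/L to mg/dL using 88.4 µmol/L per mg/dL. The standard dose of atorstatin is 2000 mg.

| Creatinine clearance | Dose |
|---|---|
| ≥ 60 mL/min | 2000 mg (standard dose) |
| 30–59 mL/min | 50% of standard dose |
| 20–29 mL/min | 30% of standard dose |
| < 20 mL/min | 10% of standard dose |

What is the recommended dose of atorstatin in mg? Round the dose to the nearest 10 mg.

SCr = 278 / 88.4 = 3.145 mg/dL
CrCl = (140 − 50) × 115 / (72 × 3.145) × 0.85 = 10350.0 / 226.44 × 0.85 ≈ 38.9 mL/min
CrCl ≈ 39 mL/min → bracket 30–59 mL/min.
50% of 2000 mg = 1000 mg

1000 mg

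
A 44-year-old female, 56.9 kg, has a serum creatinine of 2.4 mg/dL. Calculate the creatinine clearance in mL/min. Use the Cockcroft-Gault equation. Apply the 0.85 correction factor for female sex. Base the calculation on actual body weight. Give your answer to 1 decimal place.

26.9 mL/min

CrCl = (140 − 44) × 56.9 / (72 × 2.4) × 0.85 = 5462.4 / 172.80 × 0.85 ≈ 26.9 mL/min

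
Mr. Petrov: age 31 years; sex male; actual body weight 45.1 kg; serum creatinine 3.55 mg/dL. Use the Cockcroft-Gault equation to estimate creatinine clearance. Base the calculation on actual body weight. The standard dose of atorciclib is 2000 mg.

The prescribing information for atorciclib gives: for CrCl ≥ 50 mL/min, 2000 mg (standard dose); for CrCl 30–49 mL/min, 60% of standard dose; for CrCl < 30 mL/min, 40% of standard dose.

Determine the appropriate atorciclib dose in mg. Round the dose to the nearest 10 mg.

800 mg

CrCl = (140 − 31) × 45.1 / (72 × 3.55) = 4915.9 / 255.60 ≈ 19.2 mL/min
CrCl ≈ 19 mL/min → bracket < 30 mL/min.
40% of 2000 mg = 800 mg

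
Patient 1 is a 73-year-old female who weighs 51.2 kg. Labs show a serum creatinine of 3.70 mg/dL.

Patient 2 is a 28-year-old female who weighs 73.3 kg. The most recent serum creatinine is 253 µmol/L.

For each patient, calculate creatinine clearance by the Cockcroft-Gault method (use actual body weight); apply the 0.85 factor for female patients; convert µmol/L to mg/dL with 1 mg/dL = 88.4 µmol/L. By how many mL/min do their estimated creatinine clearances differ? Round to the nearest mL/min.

Patient 1: CrCl = (140 − 73) × 51.2 / (72 × 3.7) × 0.85 = 3430.4 / 266.40 × 0.85 ≈ 10.9 mL/min
Patient 2: SCr = 253 / 88.4 = 2.862 mg/dL
Patient 2: CrCl = (140 − 28) × 73.3 / (72 × 2.862) × 0.85 = 8209.6 / 206.06 × 0.85 ≈ 33.9 mL/min
|10.9 − 33.9| = 23.0 mL/min

23 mL/min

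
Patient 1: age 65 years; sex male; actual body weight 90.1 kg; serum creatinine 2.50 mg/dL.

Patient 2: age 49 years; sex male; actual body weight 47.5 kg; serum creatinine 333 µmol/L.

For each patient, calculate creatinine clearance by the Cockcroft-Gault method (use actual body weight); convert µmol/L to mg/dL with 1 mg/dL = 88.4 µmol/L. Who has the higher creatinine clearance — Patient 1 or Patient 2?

Patient 1

Patient 1: CrCl = (140 − 65) × 90.1 / (72 × 2.5) = 6757.5 / 180.00 ≈ 37.5 mL/min
Patient 2: SCr = 333 / 88.4 = 3.767 mg/dL
Patient 2: CrCl = (140 − 49) × 47.5 / (72 × 3.767) = 4322.5 / 271.22 ≈ 15.9 mL/min
37.5 vs 15.9 mL/min → Patient 1 is higher.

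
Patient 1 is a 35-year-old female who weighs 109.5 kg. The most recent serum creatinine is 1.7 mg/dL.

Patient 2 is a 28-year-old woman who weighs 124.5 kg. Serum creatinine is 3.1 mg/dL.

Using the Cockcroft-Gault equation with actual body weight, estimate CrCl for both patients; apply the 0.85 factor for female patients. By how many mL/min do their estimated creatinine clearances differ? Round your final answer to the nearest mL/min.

Patient 1: CrCl = (140 − 35) × 109.5 / (72 × 1.7) × 0.85 = 11497.5 / 122.40 × 0.85 ≈ 79.8 mL/min
Patient 2: CrCl = (140 − 28) × 124.5 / (72 × 3.1) × 0.85 = 13944.0 / 223.20 × 0.85 ≈ 53.1 mL/min
|79.8 − 53.1| = 26.7 mL/min

27 mL/min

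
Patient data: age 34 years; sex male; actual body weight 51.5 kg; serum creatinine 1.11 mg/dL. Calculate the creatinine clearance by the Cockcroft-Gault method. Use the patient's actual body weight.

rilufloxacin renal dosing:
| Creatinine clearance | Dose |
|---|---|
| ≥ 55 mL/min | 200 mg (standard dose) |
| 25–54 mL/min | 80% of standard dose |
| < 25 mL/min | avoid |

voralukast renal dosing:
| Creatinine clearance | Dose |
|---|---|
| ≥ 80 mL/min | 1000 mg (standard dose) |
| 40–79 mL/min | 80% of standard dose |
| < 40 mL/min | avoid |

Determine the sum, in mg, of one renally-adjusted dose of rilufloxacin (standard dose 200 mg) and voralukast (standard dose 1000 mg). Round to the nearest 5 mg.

CrCl = (140 − 34) × 51.5 / (72 × 1.11) = 5459.0 / 79.92 ≈ 68.3 mL/min
CrCl ≈ 68 mL/min.
rilufloxacin: ≥ 55 mL/min → 100% of 200 mg = 200 mg.
voralukast: 40–79 mL/min → 80% of 1000 mg = 800 mg.
Total = 200 + 800 = 1000 mg.

1000 mg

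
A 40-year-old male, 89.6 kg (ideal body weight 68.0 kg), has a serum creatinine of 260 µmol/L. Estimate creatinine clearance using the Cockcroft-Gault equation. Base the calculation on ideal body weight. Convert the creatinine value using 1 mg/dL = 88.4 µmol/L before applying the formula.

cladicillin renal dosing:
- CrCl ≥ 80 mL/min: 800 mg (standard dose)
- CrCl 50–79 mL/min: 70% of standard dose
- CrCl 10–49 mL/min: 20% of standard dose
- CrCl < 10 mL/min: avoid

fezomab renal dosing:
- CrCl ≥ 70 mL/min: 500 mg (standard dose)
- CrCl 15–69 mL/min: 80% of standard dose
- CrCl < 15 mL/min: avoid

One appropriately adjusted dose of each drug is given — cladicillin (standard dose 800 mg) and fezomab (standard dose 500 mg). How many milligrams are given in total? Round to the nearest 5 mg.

SCr = 260 / 88.4 = 2.941 mg/dL
CrCl = (140 − 40) × 68 / (72 × 2.941) = 6800.0 / 211.75 ≈ 32.1 mL/min
CrCl ≈ 32 mL/min.
cladicillin: 10–49 mL/min → 20% of 800 mg = 160 mg.
fezomab: 15–69 mL/min → 80% of 500 mg = 400 mg.
Total = 160 + 400 = 560 mg.

560 mg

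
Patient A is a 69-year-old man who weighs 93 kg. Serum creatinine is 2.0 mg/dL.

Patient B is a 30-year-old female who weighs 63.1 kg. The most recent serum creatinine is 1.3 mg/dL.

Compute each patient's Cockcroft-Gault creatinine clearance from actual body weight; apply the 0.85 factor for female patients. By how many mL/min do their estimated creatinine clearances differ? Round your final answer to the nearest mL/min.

17 mL/min

Patient A: CrCl = (140 − 69) × 93 / (72 × 2) = 6603.0 / 144.00 ≈ 45.9 mL/min
Patient B: CrCl = (140 − 30) × 63.1 / (72 × 1.3) × 0.85 = 6941.0 / 93.60 × 0.85 ≈ 63.0 mL/min
|45.9 − 63.0| = 17.1 mL/min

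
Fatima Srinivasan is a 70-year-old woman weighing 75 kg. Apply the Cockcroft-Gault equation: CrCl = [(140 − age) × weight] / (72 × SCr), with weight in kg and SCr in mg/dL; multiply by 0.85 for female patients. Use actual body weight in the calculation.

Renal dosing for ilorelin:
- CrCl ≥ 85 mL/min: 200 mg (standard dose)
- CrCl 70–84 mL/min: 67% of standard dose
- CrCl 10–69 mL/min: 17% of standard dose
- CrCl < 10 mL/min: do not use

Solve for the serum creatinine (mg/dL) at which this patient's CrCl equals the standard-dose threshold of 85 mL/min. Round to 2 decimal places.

Standard dose requires CrCl ≥ 85 mL/min.
Set (140 − 70) × 75 × 0.85 / (72 × SCr) = 85
SCr = (140 − 70) × 75 × 0.85 / (72 × 85) = 0.729 mg/dL

0.73 mg/dL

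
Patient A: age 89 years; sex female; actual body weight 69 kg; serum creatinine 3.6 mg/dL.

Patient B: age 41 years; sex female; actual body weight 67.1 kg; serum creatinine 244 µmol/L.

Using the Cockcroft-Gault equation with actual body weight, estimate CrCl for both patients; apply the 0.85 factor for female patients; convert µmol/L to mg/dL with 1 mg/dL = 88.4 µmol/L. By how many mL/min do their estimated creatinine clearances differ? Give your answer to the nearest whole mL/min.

Patient A: CrCl = (140 − 89) × 69 / (72 × 3.6) × 0.85 = 3519.0 / 259.20 × 0.85 ≈ 11.5 mL/min
Patient B: SCr = 244 / 88.4 = 2.76 mg/dL
Patient B: CrCl = (140 − 41) × 67.1 / (72 × 2.76) × 0.85 = 6642.9 / 198.72 × 0.85 ≈ 28.4 mL/min
|11.5 − 28.4| = 16.9 mL/min

17 mL/min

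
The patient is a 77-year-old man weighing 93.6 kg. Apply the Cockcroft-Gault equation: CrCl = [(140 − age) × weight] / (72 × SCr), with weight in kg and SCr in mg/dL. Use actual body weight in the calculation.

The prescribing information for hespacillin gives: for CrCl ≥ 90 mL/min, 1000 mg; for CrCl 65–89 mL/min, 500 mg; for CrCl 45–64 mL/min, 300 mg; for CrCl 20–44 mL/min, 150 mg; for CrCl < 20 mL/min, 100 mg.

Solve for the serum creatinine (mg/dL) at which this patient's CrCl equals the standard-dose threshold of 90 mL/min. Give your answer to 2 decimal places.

Standard dose requires CrCl ≥ 90 mL/min.
Set (140 − 77) × 93.6 / (72 × SCr) = 90
SCr = (140 − 77) × 93.6 / (72 × 90) = 0.910 mg/dL

0.91 mg/dL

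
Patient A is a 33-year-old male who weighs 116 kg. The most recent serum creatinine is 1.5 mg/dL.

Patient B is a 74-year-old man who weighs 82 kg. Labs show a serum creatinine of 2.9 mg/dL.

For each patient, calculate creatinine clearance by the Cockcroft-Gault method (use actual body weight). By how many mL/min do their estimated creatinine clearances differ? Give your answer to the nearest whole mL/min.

Patient A: CrCl = (140 − 33) × 116 / (72 × 1.5) = 12412.0 / 108.00 ≈ 114.9 mL/min
Patient B: CrCl = (140 − 74) × 82 / (72 × 2.9) = 5412.0 / 208.80 ≈ 25.9 mL/min
|114.9 − 25.9| = 89.0 mL/min

89 mL/min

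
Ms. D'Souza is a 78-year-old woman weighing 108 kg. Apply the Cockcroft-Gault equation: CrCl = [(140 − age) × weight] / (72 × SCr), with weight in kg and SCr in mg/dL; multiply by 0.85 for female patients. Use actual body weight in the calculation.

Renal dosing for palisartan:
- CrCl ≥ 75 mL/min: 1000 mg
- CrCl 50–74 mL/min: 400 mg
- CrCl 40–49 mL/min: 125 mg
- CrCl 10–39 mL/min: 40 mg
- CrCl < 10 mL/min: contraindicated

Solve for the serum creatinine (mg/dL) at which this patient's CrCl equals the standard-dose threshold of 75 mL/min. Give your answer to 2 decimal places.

Standard dose requires CrCl ≥ 75 mL/min.
Set (140 − 78) × 108 × 0.85 / (72 × SCr) = 75
SCr = (140 − 78) × 108 × 0.85 / (72 × 75) = 1.054 mg/dL

1.05 mg/dL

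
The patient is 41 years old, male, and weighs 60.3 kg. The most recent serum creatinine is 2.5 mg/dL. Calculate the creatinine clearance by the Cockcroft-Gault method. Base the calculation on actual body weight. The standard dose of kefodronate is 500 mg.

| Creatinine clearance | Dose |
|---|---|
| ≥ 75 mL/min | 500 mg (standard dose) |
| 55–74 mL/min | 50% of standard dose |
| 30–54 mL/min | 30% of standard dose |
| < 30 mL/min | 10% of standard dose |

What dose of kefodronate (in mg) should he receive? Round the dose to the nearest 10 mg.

CrCl = (140 − 41) × 60.3 / (72 × 2.5) = 5969.7 / 180.00 ≈ 33.2 mL/min
CrCl ≈ 33 mL/min → bracket 30–54 mL/min.
30% of 500 mg = 150 mg

150 mg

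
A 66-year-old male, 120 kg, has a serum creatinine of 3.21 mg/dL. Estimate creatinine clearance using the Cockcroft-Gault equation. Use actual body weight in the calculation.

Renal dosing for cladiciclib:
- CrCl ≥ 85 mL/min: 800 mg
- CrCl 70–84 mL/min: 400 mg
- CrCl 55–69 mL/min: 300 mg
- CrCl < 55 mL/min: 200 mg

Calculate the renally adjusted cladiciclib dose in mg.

CrCl = (140 − 66) × 120 / (72 × 3.21) = 8880.0 / 231.12 ≈ 38.4 mL/min
CrCl ≈ 38 mL/min → bracket < 55 mL/min.
Dose for this bracket: 200 mg.

200 mg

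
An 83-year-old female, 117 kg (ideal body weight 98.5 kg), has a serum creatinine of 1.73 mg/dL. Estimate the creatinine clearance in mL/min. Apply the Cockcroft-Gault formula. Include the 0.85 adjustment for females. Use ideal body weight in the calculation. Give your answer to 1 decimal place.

CrCl = (140 − 83) × 98.5 / (72 × 1.73) × 0.85 = 5614.5 / 124.56 × 0.85 ≈ 38.3 mL/min

38.3 mL/min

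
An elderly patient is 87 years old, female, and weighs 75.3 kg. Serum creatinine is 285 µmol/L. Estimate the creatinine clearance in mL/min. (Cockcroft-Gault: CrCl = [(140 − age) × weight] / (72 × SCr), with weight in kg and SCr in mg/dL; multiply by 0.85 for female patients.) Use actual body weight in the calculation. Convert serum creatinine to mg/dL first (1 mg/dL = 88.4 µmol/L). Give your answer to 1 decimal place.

SCr = 285 / 88.4 = 3.224 mg/dL
CrCl = (140 − 87) × 75.3 / (72 × 3.224) × 0.85 = 3990.9 / 232.13 × 0.85 ≈ 14.6 mL/min

14.6 mL/min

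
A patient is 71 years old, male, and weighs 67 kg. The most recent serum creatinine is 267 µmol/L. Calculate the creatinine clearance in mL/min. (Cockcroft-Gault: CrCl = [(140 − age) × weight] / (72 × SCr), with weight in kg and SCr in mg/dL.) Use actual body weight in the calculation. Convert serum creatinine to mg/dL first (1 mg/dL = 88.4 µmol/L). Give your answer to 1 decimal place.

SCr = 267 / 88.4 = 3.02 mg/dL
CrCl = (140 − 71) × 67 / (72 × 3.02) = 4623.0 / 217.44 ≈ 21.3 mL/min

21.3 mL/min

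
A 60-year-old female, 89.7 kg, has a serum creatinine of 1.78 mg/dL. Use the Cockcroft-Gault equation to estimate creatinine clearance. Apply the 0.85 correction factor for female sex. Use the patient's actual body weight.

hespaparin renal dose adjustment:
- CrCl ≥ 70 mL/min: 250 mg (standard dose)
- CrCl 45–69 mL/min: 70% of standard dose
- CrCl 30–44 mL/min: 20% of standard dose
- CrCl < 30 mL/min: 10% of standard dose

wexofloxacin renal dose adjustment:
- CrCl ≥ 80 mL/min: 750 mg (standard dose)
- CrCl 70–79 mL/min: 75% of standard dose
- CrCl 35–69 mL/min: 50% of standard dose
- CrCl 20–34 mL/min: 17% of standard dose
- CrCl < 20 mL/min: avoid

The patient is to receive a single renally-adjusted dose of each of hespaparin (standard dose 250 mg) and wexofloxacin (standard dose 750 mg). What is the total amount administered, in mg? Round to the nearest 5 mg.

CrCl = (140 − 60) × 89.7 / (72 × 1.78) × 0.85 = 7176.0 / 128.16 × 0.85 ≈ 47.6 mL/min
CrCl ≈ 48 mL/min.
hespaparin: 45–69 mL/min → 70% of 250 mg = 175 mg.
wexofloxacin: 35–69 mL/min → 50% of 750 mg = 375 mg.
Total = 175 + 375 = 550 mg.

550 mg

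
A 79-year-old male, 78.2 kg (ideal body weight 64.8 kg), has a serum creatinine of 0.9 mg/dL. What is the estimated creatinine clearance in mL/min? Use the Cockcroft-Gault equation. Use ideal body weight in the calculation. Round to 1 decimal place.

CrCl = (140 − 79) × 64.8 / (72 × 0.9) = 3952.8 / 64.80 ≈ 61.0 mL/min

61.0 mL/min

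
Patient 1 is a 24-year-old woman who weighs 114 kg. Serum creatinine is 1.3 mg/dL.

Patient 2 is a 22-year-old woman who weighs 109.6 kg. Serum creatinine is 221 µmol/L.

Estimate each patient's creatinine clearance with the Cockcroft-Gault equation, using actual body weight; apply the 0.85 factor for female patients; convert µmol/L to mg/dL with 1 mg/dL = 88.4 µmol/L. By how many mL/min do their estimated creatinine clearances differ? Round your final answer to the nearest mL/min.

59 mL/min

Patient 1: CrCl = (140 − 24) × 114 / (72 × 1.3) × 0.85 = 13224.0 / 93.60 × 0.85 ≈ 120.1 mL/min
Patient 2: SCr = 221 / 88.4 = 2.5 mg/dL
Patient 2: CrCl = (140 − 22) × 109.6 / (72 × 2.5) × 0.85 = 12932.8 / 180.00 × 0.85 ≈ 61.1 mL/min
|120.1 − 61.1| = 59.0 mL/min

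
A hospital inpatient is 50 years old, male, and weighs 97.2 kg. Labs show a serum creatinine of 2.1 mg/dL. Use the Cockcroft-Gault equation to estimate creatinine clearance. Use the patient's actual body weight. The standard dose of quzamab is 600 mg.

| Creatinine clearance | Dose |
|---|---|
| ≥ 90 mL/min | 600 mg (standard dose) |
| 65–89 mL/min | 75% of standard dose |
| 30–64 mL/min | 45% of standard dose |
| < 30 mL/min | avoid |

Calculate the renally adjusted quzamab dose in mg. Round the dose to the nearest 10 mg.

270 mg

CrCl = (140 − 50) × 97.2 / (72 × 2.1) = 8748.0 / 151.20 ≈ 57.9 mL/min
CrCl ≈ 58 mL/min → bracket 30–64 mL/min.
45% of 600 mg = 270 mg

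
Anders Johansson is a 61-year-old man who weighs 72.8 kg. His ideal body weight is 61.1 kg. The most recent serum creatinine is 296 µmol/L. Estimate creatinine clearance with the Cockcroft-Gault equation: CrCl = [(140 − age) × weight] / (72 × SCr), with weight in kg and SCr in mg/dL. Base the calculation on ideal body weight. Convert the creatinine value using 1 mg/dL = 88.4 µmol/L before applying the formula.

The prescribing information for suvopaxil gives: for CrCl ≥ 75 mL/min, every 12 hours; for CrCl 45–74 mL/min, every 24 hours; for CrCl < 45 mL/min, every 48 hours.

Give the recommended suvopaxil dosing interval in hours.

SCr = 296 / 88.4 = 3.348 mg/dL
CrCl = (140 − 61) × 61.1 / (72 × 3.348) = 4826.9 / 241.06 ≈ 20.0 mL/min
CrCl ≈ 20 mL/min → bracket < 45 mL/min → every 48 hours.

every 48 hours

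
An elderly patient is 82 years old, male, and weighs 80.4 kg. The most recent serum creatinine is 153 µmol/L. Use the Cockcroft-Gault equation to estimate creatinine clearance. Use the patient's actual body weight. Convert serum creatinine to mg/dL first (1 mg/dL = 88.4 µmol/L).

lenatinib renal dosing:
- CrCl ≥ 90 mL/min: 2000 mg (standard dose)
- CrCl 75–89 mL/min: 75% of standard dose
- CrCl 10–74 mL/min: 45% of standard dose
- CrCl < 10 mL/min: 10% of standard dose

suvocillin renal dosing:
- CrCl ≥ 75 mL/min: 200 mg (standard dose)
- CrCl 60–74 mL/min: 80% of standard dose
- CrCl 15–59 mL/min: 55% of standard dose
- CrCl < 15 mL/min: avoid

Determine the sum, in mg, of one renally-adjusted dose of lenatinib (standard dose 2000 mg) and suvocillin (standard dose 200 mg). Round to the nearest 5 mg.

SCr = 153 / 88.4 = 1.731 mg/dL
CrCl = (140 − 82) × 80.4 / (72 × 1.731) = 4663.2 / 124.63 ≈ 37.4 mL/min
CrCl ≈ 37 mL/min.
lenatinib: 10–74 mL/min → 45% of 2000 mg = 900 mg.
suvocillin: 15–59 mL/min → 55% of 200 mg = 110 mg.
Total = 900 + 110 = 1010 mg.

1010 mg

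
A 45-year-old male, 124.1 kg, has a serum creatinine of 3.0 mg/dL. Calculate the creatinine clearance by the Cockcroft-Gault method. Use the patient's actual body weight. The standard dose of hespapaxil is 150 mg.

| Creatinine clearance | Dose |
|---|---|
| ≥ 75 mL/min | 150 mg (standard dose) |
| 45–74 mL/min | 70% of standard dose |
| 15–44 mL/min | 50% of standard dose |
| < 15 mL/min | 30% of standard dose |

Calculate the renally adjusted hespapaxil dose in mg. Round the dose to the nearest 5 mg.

CrCl = (140 − 45) × 124.1 / (72 × 3) = 11789.5 / 216.00 ≈ 54.6 mL/min
CrCl ≈ 55 mL/min → bracket 45–74 mL/min.
70% of 150 mg = 105 mg

105 mg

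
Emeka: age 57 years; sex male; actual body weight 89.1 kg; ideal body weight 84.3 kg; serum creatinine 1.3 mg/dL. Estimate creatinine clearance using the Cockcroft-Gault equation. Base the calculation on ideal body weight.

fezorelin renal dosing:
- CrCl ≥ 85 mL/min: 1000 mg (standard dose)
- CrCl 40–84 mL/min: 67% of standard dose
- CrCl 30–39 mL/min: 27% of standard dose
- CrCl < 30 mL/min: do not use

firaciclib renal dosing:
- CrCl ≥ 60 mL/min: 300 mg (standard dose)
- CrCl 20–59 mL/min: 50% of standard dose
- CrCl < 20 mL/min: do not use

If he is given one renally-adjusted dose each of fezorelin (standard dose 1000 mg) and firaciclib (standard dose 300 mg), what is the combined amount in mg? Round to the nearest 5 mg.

970 mg

CrCl = (140 − 57) × 84.3 / (72 × 1.3) = 6996.9 / 93.60 ≈ 74.8 mL/min
CrCl ≈ 75 mL/min.
fezorelin: 40–84 mL/min → 67% of 1000 mg = 670 mg.
firaciclib: ≥ 60 mL/min → 100% of 300 mg = 300 mg.
Total = 670 + 300 = 970 mg.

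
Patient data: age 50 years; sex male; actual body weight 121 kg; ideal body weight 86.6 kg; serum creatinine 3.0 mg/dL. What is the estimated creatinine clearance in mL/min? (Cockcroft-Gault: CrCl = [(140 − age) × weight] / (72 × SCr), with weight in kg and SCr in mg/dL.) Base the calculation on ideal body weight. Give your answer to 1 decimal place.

36.1 mL/min

CrCl = (140 − 50) × 86.6 / (72 × 3) = 7794.0 / 216.00 ≈ 36.1 mL/min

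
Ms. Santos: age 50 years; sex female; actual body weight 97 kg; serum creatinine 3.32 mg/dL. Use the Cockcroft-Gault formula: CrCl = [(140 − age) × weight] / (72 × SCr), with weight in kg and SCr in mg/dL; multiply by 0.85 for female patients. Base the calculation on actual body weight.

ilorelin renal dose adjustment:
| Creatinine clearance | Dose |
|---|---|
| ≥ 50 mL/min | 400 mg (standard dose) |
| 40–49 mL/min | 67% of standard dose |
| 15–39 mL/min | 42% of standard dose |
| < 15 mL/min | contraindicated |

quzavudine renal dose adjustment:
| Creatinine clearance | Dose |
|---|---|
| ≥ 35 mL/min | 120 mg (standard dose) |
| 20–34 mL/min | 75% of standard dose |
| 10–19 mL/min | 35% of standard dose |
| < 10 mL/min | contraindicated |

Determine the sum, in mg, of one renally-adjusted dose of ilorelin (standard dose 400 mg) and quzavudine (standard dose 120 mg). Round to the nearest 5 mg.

260 mg

CrCl = (140 − 50) × 97 / (72 × 3.32) × 0.85 = 8730.0 / 239.04 × 0.85 ≈ 31.0 mL/min
CrCl ≈ 31 mL/min.
ilorelin: 15–39 mL/min → 42% of 400 mg = 168 mg.
quzavudine: 20–34 mL/min → 75% of 120 mg = 90 mg.
Total = 168 + 90 = 258 mg.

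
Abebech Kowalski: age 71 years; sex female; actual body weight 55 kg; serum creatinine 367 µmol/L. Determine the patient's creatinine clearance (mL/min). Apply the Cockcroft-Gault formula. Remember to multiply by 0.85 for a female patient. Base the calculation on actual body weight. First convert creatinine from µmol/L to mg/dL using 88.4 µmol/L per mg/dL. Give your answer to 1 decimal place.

10.8 mL/min

SCr = 367 / 88.4 = 4.152 mg/dL
CrCl = (140 − 71) × 55 / (72 × 4.152) × 0.85 = 3795.0 / 298.94 × 0.85 ≈ 10.8 mL/min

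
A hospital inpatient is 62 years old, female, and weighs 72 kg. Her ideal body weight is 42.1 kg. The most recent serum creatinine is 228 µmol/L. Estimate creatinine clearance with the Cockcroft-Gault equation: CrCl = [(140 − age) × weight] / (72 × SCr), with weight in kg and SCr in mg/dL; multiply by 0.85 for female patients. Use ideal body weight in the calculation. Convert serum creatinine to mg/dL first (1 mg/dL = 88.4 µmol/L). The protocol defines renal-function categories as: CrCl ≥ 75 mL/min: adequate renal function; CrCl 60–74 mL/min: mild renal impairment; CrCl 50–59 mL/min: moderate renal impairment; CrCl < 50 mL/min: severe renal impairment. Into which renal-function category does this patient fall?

severe renal impairment

SCr = 228 / 88.4 = 2.579 mg/dL
CrCl = (140 − 62) × 42.1 / (72 × 2.579) × 0.85 = 3283.8 / 185.69 × 0.85 ≈ 15.0 mL/min
15 mL/min falls in the 'severe renal impairment' range.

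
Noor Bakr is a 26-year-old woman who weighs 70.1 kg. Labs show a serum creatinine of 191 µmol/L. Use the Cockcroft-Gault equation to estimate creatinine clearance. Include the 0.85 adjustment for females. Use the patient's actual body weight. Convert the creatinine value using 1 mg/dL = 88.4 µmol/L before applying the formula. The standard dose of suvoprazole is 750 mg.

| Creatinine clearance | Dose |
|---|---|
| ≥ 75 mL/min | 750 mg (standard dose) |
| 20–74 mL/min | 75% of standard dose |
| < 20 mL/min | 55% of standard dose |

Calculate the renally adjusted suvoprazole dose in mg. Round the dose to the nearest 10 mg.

560 mg

SCr = 191 / 88.4 = 2.161 mg/dL
CrCl = (140 − 26) × 70.1 / (72 × 2.161) × 0.85 = 7991.4 / 155.59 × 0.85 ≈ 43.7 mL/min
CrCl ≈ 44 mL/min → bracket 20–74 mL/min.
75% of 750 mg = 562.5 mg → 560 mg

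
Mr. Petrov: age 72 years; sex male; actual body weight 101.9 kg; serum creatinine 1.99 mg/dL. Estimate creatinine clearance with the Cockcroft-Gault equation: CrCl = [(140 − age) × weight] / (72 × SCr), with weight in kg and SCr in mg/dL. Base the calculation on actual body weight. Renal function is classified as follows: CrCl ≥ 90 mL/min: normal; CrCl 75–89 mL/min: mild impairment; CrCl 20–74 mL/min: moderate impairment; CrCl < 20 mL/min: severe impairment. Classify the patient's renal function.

moderate impairment

CrCl = (140 − 72) × 101.9 / (72 × 1.99) = 6929.2 / 143.28 ≈ 48.4 mL/min
48 mL/min falls in the 'moderate impairment' range.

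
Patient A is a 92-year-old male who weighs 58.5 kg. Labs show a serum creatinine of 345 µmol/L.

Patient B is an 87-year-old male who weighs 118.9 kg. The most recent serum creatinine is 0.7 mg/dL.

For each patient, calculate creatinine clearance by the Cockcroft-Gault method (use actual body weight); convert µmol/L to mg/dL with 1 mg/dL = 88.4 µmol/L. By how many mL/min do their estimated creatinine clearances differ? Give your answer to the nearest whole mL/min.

115 mL/min

Patient A: SCr = 345 / 88.4 = 3.903 mg/dL
Patient A: CrCl = (140 − 92) × 58.5 / (72 × 3.903) = 2808.0 / 281.02 ≈ 10.0 mL/min
Patient B: CrCl = (140 − 87) × 118.9 / (72 × 0.7) = 6301.7 / 50.40 ≈ 125.0 mL/min
|10.0 − 125.0| = 115.0 mL/min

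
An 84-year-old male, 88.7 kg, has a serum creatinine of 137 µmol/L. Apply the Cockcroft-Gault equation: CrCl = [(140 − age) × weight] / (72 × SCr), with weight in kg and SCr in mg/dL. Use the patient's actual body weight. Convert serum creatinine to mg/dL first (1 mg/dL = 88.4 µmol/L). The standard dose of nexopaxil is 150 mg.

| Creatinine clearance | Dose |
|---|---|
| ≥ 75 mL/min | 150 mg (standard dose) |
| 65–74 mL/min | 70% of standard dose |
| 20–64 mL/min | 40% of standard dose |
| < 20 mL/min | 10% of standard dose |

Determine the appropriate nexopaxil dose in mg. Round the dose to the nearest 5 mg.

SCr = 137 / 88.4 = 1.55 mg/dL
CrCl = (140 − 84) × 88.7 / (72 × 1.55) = 4967.2 / 111.60 ≈ 44.5 mL/min
CrCl ≈ 45 mL/min → bracket 20–64 mL/min.
40% of 150 mg = 60 mg

60 mg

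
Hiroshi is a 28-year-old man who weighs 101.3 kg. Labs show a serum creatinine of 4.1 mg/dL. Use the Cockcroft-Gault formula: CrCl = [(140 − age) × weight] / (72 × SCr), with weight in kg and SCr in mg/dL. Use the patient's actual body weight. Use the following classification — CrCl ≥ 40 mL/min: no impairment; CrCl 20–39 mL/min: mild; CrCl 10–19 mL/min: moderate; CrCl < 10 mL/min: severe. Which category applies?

CrCl = (140 − 28) × 101.3 / (72 × 4.1) = 11345.6 / 295.20 ≈ 38.4 mL/min
38 mL/min falls in the 'mild' range.

mild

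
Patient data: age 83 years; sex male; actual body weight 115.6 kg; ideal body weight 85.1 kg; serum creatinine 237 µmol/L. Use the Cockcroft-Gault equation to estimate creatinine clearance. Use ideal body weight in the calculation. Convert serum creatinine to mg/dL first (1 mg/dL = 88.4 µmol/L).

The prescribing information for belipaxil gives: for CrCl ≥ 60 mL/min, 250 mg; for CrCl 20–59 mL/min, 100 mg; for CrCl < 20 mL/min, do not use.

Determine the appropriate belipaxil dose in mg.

100 mg

SCr = 237 / 88.4 = 2.681 mg/dL
CrCl = (140 − 83) × 85.1 / (72 × 2.681) = 4850.7 / 193.03 ≈ 25.1 mL/min
CrCl ≈ 25 mL/min → bracket 20–59 mL/min.
Dose for this bracket: 100 mg.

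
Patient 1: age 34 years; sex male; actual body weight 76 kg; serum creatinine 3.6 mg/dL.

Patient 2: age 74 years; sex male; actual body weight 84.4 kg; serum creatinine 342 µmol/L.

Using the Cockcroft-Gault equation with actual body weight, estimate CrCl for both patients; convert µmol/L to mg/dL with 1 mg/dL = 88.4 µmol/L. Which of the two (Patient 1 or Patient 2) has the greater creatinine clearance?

Patient 1

Patient 1: CrCl = (140 − 34) × 76 / (72 × 3.6) = 8056.0 / 259.20 ≈ 31.1 mL/min
Patient 2: SCr = 342 / 88.4 = 3.869 mg/dL
Patient 2: CrCl = (140 − 74) × 84.4 / (72 × 3.869) = 5570.4 / 278.57 ≈ 20.0 mL/min
31.1 vs 20.0 mL/min → Patient 1 is higher.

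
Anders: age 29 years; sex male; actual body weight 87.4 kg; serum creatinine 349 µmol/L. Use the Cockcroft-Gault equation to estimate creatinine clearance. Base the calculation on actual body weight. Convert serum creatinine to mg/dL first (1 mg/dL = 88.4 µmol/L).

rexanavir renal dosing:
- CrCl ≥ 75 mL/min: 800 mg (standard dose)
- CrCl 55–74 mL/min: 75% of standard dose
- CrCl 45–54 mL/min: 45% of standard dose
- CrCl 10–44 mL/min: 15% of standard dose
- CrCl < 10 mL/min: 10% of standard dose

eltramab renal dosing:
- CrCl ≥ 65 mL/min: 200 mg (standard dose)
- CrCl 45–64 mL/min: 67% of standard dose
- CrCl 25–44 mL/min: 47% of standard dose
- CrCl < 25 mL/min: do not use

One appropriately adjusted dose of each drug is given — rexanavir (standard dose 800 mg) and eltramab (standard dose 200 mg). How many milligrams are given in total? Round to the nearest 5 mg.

SCr = 349 / 88.4 = 3.948 mg/dL
CrCl = (140 − 29) × 87.4 / (72 × 3.948) = 9701.4 / 284.26 ≈ 34.1 mL/min
CrCl ≈ 34 mL/min.
rexanavir: 10–44 mL/min → 15% of 800 mg = 120 mg.
eltramab: 25–44 mL/min → 47% of 200 mg = 94 mg.
Total = 120 + 94 = 214 mg.

215 mg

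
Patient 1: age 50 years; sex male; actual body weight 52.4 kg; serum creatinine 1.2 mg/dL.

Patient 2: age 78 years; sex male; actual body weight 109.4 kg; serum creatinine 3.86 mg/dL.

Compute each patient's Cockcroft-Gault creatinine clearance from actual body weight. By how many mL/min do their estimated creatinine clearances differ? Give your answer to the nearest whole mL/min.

30 mL/min

Patient 1: CrCl = (140 − 50) × 52.4 / (72 × 1.2) = 4716.0 / 86.40 ≈ 54.6 mL/min
Patient 2: CrCl = (140 − 78) × 109.4 / (72 × 3.86) = 6782.8 / 277.92 ≈ 24.4 mL/min
|54.6 − 24.4| = 30.2 mL/min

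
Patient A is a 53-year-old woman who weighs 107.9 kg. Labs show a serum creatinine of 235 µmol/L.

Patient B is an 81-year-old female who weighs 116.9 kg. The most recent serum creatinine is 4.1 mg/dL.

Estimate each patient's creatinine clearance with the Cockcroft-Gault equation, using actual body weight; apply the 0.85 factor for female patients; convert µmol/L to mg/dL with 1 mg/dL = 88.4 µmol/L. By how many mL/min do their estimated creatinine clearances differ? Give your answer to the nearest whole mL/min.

Patient A: SCr = 235 / 88.4 = 2.658 mg/dL
Patient A: CrCl = (140 − 53) × 107.9 / (72 × 2.658) × 0.85 = 9387.3 / 191.38 × 0.85 ≈ 41.7 mL/min
Patient B: CrCl = (140 − 81) × 116.9 / (72 × 4.1) × 0.85 = 6897.1 / 295.20 × 0.85 ≈ 19.9 mL/min
|41.7 − 19.9| = 21.8 mL/min

22 mL/min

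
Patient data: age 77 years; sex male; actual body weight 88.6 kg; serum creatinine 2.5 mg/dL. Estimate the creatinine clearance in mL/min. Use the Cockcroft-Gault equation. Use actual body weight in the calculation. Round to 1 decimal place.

CrCl = (140 − 77) × 88.6 / (72 × 2.5) = 5581.8 / 180.00 ≈ 31.0 mL/min

31.0 mL/min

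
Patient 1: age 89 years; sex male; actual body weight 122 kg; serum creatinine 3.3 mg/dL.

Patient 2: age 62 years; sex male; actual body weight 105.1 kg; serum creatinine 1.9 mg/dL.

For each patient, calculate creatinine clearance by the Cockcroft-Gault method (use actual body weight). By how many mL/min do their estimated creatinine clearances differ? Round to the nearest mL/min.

Patient 1: CrCl = (140 − 89) × 122 / (72 × 3.3) = 6222.0 / 237.60 ≈ 26.2 mL/min
Patient 2: CrCl = (140 − 62) × 105.1 / (72 × 1.9) = 8197.8 / 136.80 ≈ 59.9 mL/min
|26.2 − 59.9| = 33.7 mL/min

34 mL/min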